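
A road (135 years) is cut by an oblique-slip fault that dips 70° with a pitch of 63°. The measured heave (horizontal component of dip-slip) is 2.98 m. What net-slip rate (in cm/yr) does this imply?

7.24 cm/yr

dip-slip = heave / cos(dip) = 2.98 / cos(70°) = 8.713 m
net slip = dip-slip / sin(rake) = 8.713 / sin(63°) = 9.779 m
rate = 9.779 m / 135 years = 0.0724 m/yr = 7.24 cm/yr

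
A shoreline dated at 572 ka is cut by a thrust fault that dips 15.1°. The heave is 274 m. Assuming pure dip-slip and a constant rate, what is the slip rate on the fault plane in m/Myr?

496 m/Myr

dip-slip = heave / cos(dip) = 274 m / cos(15.1°) = 283.8 m
rate = 283.8 m / 572 ka = 0.000496 m/yr = 496 m/Myr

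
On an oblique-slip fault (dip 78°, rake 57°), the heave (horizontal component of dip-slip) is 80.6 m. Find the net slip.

462 m

dip-slip = heave / cos(dip) = 80.6 / cos(78°) = 387.7 m
net slip = dip-slip / sin(rake) = 387.7 / sin(57°) = 462 m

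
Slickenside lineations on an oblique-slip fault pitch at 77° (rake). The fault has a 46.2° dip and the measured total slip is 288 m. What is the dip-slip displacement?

281 m

dip-slip = net slip × sin(rake) = 288 m × sin(77°) = 281 m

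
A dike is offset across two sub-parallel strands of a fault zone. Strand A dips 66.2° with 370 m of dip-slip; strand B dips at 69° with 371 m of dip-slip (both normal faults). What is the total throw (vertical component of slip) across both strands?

685 m

throw_A = 370 × sin(66.2°) = 338.5 m
throw_B = 371 × sin(69°) = 346.4 m
total = 338.5 + 346.4 = 685 m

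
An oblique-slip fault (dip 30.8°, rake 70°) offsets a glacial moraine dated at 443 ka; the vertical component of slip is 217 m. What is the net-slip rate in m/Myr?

dip-slip = throw / sin(dip) = 217 / sin(30.8°) = 423.8 m
net slip = dip-slip / sin(rake) = 423.8 / sin(70°) = 451 m
rate = 451 m / 443 ka = 0.00102 m/yr = 1020 m/Myr

1020 m/Myr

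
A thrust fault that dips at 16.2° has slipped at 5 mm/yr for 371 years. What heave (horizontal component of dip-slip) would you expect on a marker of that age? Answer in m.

1.78 m

dip-slip = rate × time = 5 mm/yr × 371 years = 1.855 m
heave = dip-slip × cos(dip) = 1.855 × cos(16.2°) = 1.78 m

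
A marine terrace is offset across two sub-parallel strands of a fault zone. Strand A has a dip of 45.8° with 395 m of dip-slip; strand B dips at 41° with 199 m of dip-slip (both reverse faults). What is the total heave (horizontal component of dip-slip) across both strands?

426 m

heave_A = 395 × cos(45.8°) = 275.4 m
heave_B = 199 × cos(41°) = 150.2 m
total = 275.4 + 150.2 = 426 m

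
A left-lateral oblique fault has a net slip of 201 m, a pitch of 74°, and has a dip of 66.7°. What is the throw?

dip-slip = net slip × sin(rake) = 201 m × sin(74°) = 193.2 m
throw = dip-slip × sin(dip) = 193.2 × sin(66.7°) = 177 m

177 m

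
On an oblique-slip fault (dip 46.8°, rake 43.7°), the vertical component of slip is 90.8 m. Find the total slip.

dip-slip = throw / sin(dip) = 90.8 / sin(46.8°) = 124.6 m
net slip = dip-slip / sin(rake) = 124.6 / sin(43.7°) = 180 m

180 m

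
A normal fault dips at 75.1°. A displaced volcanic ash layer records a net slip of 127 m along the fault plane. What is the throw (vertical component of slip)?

throw = dip-slip × sin(dip) = 127 m × sin(75.1°) = 123 m

123 m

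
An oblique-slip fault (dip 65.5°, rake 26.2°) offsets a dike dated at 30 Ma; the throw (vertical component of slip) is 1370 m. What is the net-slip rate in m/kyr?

0.114 m/kyr

dip-slip = throw / sin(dip) = 1370 / sin(65.5°) = 1506 m
net slip = dip-slip / sin(rake) = 1506 / sin(26.2°) = 3410 m
rate = 3410 m / 30 Ma = 0.000114 m/yr = 0.114 m/kyr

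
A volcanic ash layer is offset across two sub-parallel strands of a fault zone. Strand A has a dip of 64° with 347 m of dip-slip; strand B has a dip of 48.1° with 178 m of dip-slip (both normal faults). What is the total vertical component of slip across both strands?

444 m

throw_A = 347 × sin(64°) = 311.9 m
throw_B = 178 × sin(48.1°) = 132.5 m
total = 311.9 + 132.5 = 444 m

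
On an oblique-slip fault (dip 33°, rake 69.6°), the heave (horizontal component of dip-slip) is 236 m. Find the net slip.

dip-slip = heave / cos(dip) = 236 / cos(33°) = 281.4 m
net slip = dip-slip / sin(rake) = 281.4 / sin(69.6°) = 300 m

300 m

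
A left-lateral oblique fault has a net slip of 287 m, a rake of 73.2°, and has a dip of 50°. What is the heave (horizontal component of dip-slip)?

dip-slip = net slip × sin(rake) = 287 m × sin(73.2°) = 274.8 m
heave = dip-slip × cos(dip) = 274.8 × cos(50°) = 177 m

177 m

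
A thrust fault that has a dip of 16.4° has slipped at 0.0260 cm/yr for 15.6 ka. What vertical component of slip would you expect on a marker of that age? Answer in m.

1.15 m

dip-slip = rate × time = 0.0260 cm/yr × 15.6 ka = 4.056 m
throw = dip-slip × sin(dip) = 4.056 × sin(16.4°) = 1.15 m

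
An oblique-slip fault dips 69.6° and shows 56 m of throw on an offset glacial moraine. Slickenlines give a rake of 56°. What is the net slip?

dip-slip = throw / sin(dip) = 56 / sin(69.6°) = 59.75 m
net slip = dip-slip / sin(rake) = 59.75 / sin(56°) = 72.1 m

72.1 m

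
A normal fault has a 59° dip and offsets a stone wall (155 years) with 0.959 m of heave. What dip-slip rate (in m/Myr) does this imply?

dip-slip = heave / cos(dip) = 0.959 m / cos(59°) = 1.862 m
rate = 1.862 m / 155 years = 0.0120 m/yr = 12000 m/Myr

12000 m/Myr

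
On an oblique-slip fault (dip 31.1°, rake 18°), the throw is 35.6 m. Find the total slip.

223 m

dip-slip = throw / sin(dip) = 35.6 / sin(31.1°) = 68.92 m
net slip = dip-slip / sin(rake) = 68.92 / sin(18°) = 223 m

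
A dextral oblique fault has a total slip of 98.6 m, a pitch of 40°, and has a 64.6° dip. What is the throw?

dip-slip = net slip × sin(rake) = 98.6 m × sin(40°) = 63.38 m
throw = dip-slip × sin(dip) = 63.38 × sin(64.6°) = 57.3 m

57.3 m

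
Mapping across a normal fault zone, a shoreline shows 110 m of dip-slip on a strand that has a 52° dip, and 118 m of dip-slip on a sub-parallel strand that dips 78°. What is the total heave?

heave_A = 110 × cos(52°) = 67.72 m
heave_B = 118 × cos(78°) = 24.53 m
total = 67.72 + 24.53 = 92.3 m

92.3 m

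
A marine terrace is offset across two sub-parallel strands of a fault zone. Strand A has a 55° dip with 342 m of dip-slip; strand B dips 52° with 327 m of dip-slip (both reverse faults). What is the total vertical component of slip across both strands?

538 m

throw_A = 342 × sin(55°) = 280.1 m
throw_B = 327 × sin(52°) = 257.7 m
total = 280.1 + 257.7 = 538 m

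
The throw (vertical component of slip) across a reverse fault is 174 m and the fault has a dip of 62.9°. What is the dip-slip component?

195 m

dip-slip = throw / sin(dip) = 174 / sin(62.9°) = 195 m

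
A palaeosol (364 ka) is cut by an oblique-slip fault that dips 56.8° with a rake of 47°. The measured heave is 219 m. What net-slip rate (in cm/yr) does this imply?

0.150 cm/yr

dip-slip = heave / cos(dip) = 219 / cos(56.8°) = 400 m
net slip = dip-slip / sin(rake) = 400 / sin(47°) = 546.9 m
rate = 546.9 m / 364 ka = 0.00150 m/yr = 0.150 cm/yr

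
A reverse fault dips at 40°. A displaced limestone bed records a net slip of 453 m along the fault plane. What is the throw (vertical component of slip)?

throw = dip-slip × sin(dip) = 453 m × sin(40°) = 291 m

291 m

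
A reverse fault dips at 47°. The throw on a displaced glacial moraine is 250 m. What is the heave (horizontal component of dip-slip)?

heave = throw / tan(dip) = 250 / tan(47°) = 233 m

233 m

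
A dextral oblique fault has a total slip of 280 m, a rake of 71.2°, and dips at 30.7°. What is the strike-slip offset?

90.2 m

strike-slip = net slip × cos(rake) = 280 m × cos(71.2°) = 90.2 m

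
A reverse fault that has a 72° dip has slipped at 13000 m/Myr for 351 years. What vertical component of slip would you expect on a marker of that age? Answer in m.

4.34 m

dip-slip = rate × time = 13000 m/Myr × 351 years = 4.563 m
throw = dip-slip × sin(dip) = 4.563 × sin(72°) = 4.34 m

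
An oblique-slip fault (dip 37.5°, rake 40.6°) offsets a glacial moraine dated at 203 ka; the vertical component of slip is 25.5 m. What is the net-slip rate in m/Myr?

317 m/Myr

dip-slip = throw / sin(dip) = 25.5 / sin(37.5°) = 41.89 m
net slip = dip-slip / sin(rake) = 41.89 / sin(40.6°) = 64.37 m
rate = 64.37 m / 203 ka = 0.000317 m/yr = 317 m/Myr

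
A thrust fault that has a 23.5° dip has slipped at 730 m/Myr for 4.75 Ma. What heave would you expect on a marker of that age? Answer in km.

dip-slip = rate × time = 730 m/Myr × 4.75 Ma = 3468 m
heave = dip-slip × cos(dip) = 3468 × cos(23.5°) = 3180 m = 3.18 km

3.18 km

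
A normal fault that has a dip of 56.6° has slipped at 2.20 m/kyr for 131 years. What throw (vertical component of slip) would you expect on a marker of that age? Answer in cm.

dip-slip = rate × time = 2.20 m/kyr × 131 years = 0.2882 m
throw = dip-slip × sin(dip) = 0.2882 × sin(56.6°) = 0.241 m = 24.1 cm

24.1 cm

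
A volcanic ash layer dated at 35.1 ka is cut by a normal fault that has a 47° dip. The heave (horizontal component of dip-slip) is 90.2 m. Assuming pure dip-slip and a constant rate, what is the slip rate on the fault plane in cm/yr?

dip-slip = heave / cos(dip) = 90.2 m / cos(47°) = 132.3 m
rate = 132.3 m / 35.1 ka = 0.00377 m/yr = 0.377 cm/yr

0.377 cm/yr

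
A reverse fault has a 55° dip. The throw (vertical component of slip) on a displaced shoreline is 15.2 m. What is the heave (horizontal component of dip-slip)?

10.6 m

heave = throw / tan(dip) = 15.2 / tan(55°) = 10.6 m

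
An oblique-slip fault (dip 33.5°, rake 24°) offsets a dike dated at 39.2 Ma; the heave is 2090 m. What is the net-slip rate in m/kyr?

0.157 m/kyr

dip-slip = heave / cos(dip) = 2090 / cos(33.5°) = 2506 m
net slip = dip-slip / sin(rake) = 2506 / sin(24°) = 6162 m
rate = 6162 m / 39.2 Ma = 0.000157 m/yr = 0.157 m/kyr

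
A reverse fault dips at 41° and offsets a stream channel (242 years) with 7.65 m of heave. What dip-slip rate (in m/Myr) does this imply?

41900 m/Myr

dip-slip = heave / cos(dip) = 7.65 m / cos(41°) = 10.14 m
rate = 10.14 m / 242 years = 0.0419 m/yr = 41900 m/Myr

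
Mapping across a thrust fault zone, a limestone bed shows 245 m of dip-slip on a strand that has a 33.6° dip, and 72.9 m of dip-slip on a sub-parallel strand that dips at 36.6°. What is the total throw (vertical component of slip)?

179 m

throw_A = 245 × sin(33.6°) = 135.6 m
throw_B = 72.9 × sin(36.6°) = 43.46 m
total = 135.6 + 43.46 = 179 m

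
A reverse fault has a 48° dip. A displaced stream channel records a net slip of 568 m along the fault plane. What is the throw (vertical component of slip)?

422 m

throw = dip-slip × sin(dip) = 568 m × sin(48°) = 422 m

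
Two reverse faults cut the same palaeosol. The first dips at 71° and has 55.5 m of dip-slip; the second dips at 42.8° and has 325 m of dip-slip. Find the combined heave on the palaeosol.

heave_A = 55.5 × cos(71°) = 18.07 m
heave_B = 325 × cos(42.8°) = 238.5 m
total = 18.07 + 238.5 = 257 m

257 m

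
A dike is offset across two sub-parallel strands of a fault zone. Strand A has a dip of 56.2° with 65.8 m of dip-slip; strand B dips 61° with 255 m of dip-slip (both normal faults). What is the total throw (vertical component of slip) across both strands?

278 m

throw_A = 65.8 × sin(56.2°) = 54.68 m
throw_B = 255 × sin(61°) = 223 m
total = 54.68 + 223 = 278 m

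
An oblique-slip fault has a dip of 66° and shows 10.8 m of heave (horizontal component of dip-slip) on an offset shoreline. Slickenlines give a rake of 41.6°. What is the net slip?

dip-slip = heave / cos(dip) = 10.8 / cos(66°) = 26.55 m
net slip = dip-slip / sin(rake) = 26.55 / sin(41.6°) = 40 m

40 m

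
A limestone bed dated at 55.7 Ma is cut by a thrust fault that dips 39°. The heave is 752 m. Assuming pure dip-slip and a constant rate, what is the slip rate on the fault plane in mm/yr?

0.0174 mm/yr

dip-slip = heave / cos(dip) = 752 m / cos(39°) = 967.6 m
rate = 967.6 m / 55.7 Ma = 0.0000174 m/yr = 0.0174 mm/yr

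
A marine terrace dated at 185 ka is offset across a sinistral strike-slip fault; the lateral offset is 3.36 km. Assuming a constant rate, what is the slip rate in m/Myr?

18200 m/Myr

rate = 3.36 km / 185 ka = 0.0182 m/yr = 18200 m/Myr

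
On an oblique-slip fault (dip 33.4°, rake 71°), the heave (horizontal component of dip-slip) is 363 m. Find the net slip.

460 m

dip-slip = heave / cos(dip) = 363 / cos(33.4°) = 434.8 m
net slip = dip-slip / sin(rake) = 434.8 / sin(71°) = 460 m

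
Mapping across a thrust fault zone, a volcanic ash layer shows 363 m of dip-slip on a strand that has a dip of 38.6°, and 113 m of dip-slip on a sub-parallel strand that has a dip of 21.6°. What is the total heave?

heave_A = 363 × cos(38.6°) = 283.7 m
heave_B = 113 × cos(21.6°) = 105.1 m
total = 283.7 + 105.1 = 389 m

389 m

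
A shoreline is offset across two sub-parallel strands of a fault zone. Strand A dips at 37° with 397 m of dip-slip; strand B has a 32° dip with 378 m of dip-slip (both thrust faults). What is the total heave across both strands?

heave_A = 397 × cos(37°) = 317.1 m
heave_B = 378 × cos(32°) = 320.6 m
total = 317.1 + 320.6 = 638 m

638 m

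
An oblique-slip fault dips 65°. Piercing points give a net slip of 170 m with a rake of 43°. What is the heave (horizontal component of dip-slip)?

dip-slip = net slip × sin(rake) = 170 m × sin(43°) = 115.9 m
heave = dip-slip × cos(dip) = 115.9 × cos(65°) = 49 m

49 m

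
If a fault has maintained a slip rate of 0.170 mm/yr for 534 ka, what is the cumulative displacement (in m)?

slip = rate × time = 0.170 mm/yr × 534 ka = 90.8 m

90.8 m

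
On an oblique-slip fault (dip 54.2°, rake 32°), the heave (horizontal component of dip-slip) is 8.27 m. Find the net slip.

dip-slip = heave / cos(dip) = 8.27 / cos(54.2°) = 14.14 m
net slip = dip-slip / sin(rake) = 14.14 / sin(32°) = 26.7 m

26.7 m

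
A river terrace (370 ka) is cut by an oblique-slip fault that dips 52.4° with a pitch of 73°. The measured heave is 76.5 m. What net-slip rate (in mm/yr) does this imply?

0.354 mm/yr

dip-slip = heave / cos(dip) = 76.5 / cos(52.4°) = 125.4 m
net slip = dip-slip / sin(rake) = 125.4 / sin(73°) = 131.1 m
rate = 131.1 m / 370 ka = 0.000354 m/yr = 0.354 mm/yr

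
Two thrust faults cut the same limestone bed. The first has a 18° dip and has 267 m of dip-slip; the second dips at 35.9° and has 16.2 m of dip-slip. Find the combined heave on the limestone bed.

heave_A = 267 × cos(18°) = 253.9 m
heave_B = 16.2 × cos(35.9°) = 13.12 m
total = 253.9 + 13.12 = 267 m

267 m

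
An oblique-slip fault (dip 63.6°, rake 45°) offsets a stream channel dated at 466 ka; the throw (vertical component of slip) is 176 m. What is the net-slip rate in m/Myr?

596 m/Myr

dip-slip = throw / sin(dip) = 176 / sin(63.6°) = 196.5 m
net slip = dip-slip / sin(rake) = 196.5 / sin(45°) = 277.9 m
rate = 277.9 m / 466 ka = 0.000596 m/yr = 596 m/Myr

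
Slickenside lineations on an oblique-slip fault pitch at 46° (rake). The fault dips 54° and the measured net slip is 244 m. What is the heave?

103 m

dip-slip = net slip × sin(rake) = 244 m × sin(46°) = 175.5 m
heave = dip-slip × cos(dip) = 175.5 × cos(54°) = 103 m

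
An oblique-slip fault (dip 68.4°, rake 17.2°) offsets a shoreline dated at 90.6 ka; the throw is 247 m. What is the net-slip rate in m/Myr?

dip-slip = throw / sin(dip) = 247 / sin(68.4°) = 265.7 m
net slip = dip-slip / sin(rake) = 265.7 / sin(17.2°) = 898.4 m
rate = 898.4 m / 90.6 ka = 0.00992 m/yr = 9920 m/Myr

9920 m/Myr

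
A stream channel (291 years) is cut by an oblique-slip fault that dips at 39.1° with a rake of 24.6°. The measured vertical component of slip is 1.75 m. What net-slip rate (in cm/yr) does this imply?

2.29 cm/yr

dip-slip = throw / sin(dip) = 1.75 / sin(39.1°) = 2.775 m
net slip = dip-slip / sin(rake) = 2.775 / sin(24.6°) = 6.666 m
rate = 6.666 m / 291 years = 0.0229 m/yr = 2.29 cm/yr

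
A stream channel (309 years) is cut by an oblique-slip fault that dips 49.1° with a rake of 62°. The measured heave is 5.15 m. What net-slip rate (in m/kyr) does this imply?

dip-slip = heave / cos(dip) = 5.15 / cos(49.1°) = 7.866 m
net slip = dip-slip / sin(rake) = 7.866 / sin(62°) = 8.908 m
rate = 8.908 m / 309 years = 0.0288 m/yr = 28.8 m/kyr

28.8 m/kyr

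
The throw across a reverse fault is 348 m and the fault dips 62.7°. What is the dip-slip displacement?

dip-slip = throw / sin(dip) = 348 / sin(62.7°) = 392 m

392 m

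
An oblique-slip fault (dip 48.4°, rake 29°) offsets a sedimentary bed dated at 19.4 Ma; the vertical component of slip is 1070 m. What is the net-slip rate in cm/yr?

dip-slip = throw / sin(dip) = 1070 / sin(48.4°) = 1431 m
net slip = dip-slip / sin(rake) = 1431 / sin(29°) = 2951 m
rate = 2951 m / 19.4 Ma = 0.000152 m/yr = 0.0152 cm/yr

0.0152 cm/yr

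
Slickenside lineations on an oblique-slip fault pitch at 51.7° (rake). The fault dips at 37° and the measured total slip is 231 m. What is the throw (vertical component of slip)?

109 m

dip-slip = net slip × sin(rake) = 231 m × sin(51.7°) = 181.3 m
throw = dip-slip × sin(dip) = 181.3 × sin(37°) = 109 m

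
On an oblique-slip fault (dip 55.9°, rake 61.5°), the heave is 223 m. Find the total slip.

dip-slip = heave / cos(dip) = 223 / cos(55.9°) = 397.8 m
net slip = dip-slip / sin(rake) = 397.8 / sin(61.5°) = 453 m

453 m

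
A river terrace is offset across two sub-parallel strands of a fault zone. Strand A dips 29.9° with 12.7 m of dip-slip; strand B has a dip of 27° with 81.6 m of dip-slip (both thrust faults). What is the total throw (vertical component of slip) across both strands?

43.4 m

throw_A = 12.7 × sin(29.9°) = 6.331 m
throw_B = 81.6 × sin(27°) = 37.05 m
total = 6.331 + 37.05 = 43.4 m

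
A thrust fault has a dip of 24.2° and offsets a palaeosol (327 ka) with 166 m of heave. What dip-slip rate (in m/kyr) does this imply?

0.557 m/kyr

dip-slip = heave / cos(dip) = 166 m / cos(24.2°) = 182 m
rate = 182 m / 327 ka = 0.000557 m/yr = 0.557 m/kyr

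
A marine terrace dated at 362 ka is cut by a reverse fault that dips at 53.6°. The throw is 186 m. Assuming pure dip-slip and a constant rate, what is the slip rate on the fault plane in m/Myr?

638 m/Myr

dip-slip = throw / sin(dip) = 186 m / sin(53.6°) = 231.1 m
rate = 231.1 m / 362 ka = 0.000638 m/yr = 638 m/Myr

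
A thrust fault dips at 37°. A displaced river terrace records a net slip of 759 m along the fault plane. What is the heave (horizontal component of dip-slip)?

heave = dip-slip × cos(dip) = 759 m × cos(37°) = 606 m

606 m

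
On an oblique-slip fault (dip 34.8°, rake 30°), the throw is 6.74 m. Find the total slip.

23.6 m

dip-slip = throw / sin(dip) = 6.74 / sin(34.8°) = 11.81 m
net slip = dip-slip / sin(rake) = 11.81 / sin(30°) = 23.6 m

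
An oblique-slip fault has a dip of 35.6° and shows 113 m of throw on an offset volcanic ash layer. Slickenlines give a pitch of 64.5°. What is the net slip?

dip-slip = throw / sin(dip) = 113 / sin(35.6°) = 194.1 m
net slip = dip-slip / sin(rake) = 194.1 / sin(64.5°) = 215 m

215 m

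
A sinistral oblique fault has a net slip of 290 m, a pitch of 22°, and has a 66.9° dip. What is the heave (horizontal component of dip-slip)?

dip-slip = net slip × sin(rake) = 290 m × sin(22°) = 108.6 m
heave = dip-slip × cos(dip) = 108.6 × cos(66.9°) = 42.6 m

42.6 m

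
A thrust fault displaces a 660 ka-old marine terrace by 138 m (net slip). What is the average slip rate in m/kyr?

rate = 138 m / 660 ka = 0.000209 m/yr = 0.209 m/kyr

0.209 m/kyr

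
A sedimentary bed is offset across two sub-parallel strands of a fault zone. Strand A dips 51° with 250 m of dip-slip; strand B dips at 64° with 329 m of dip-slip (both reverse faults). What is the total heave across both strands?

302 m

heave_A = 250 × cos(51°) = 157.3 m
heave_B = 329 × cos(64°) = 144.2 m
total = 157.3 + 144.2 = 302 m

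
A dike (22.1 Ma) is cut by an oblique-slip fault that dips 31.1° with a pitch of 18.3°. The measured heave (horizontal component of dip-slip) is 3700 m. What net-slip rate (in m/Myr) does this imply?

623 m/Myr

dip-slip = heave / cos(dip) = 3700 / cos(31.1°) = 4321 m
net slip = dip-slip / sin(rake) = 4321 / sin(18.3°) = 13760 m
rate = 13760 m / 22.1 Ma = 0.000623 m/yr = 623 m/Myr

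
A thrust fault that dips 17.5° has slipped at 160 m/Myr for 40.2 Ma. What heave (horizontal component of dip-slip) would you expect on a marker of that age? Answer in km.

dip-slip = rate × time = 160 m/Myr × 40.2 Ma = 6432 m
heave = dip-slip × cos(dip) = 6432 × cos(17.5°) = 6130 m = 6.13 km

6.13 km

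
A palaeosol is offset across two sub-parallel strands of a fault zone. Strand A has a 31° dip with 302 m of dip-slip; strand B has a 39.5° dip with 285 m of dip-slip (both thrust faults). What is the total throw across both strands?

throw_A = 302 × sin(31°) = 155.5 m
throw_B = 285 × sin(39.5°) = 181.3 m
total = 155.5 + 181.3 = 337 m

337 m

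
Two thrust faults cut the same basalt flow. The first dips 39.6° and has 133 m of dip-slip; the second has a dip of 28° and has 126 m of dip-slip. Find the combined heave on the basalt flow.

214 m

heave_A = 133 × cos(39.6°) = 102.5 m
heave_B = 126 × cos(28°) = 111.3 m
total = 102.5 + 111.3 = 214 m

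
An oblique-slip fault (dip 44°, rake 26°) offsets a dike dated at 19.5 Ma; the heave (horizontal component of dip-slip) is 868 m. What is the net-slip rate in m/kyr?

dip-slip = heave / cos(dip) = 868 / cos(44°) = 1207 m
net slip = dip-slip / sin(rake) = 1207 / sin(26°) = 2753 m
rate = 2753 m / 19.5 Ma = 0.000141 m/yr = 0.141 m/kyr

0.141 m/kyr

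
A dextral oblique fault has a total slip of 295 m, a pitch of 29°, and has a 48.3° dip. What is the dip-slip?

dip-slip = net slip × sin(rake) = 295 m × sin(29°) = 143 m

143 m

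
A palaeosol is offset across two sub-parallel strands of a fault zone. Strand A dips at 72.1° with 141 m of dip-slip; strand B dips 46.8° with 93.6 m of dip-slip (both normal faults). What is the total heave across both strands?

107 m

heave_A = 141 × cos(72.1°) = 43.34 m
heave_B = 93.6 × cos(46.8°) = 64.07 m
total = 43.34 + 64.07 = 107 m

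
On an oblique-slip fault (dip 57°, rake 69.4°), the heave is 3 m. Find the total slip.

dip-slip = heave / cos(dip) = 3 / cos(57°) = 5.508 m
net slip = dip-slip / sin(rake) = 5.508 / sin(69.4°) = 5.88 m

5.88 m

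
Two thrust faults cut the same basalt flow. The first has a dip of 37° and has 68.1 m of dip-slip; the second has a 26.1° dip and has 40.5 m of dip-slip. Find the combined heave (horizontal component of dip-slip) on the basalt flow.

90.8 m

heave_A = 68.1 × cos(37°) = 54.39 m
heave_B = 40.5 × cos(26.1°) = 36.37 m
total = 54.39 + 36.37 = 90.8 m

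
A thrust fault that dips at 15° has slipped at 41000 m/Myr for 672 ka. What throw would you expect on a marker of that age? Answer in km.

7.13 km

dip-slip = rate × time = 41000 m/Myr × 672 ka = 27550 m
throw = dip-slip × sin(dip) = 27550 × sin(15°) = 7130 m = 7.13 km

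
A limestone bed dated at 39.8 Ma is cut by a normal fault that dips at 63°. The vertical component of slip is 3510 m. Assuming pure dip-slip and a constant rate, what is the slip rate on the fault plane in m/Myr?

99 m/Myr

dip-slip = throw / sin(dip) = 3510 m / sin(63°) = 3939 m
rate = 3939 m / 39.8 Ma = 0.0000990 m/yr = 99 m/Myr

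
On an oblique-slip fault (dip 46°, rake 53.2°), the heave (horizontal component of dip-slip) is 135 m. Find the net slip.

243 m

dip-slip = heave / cos(dip) = 135 / cos(46°) = 194.3 m
net slip = dip-slip / sin(rake) = 194.3 / sin(53.2°) = 243 m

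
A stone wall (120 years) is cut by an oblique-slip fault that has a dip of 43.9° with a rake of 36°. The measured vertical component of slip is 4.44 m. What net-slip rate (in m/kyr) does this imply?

dip-slip = throw / sin(dip) = 4.44 / sin(43.9°) = 6.403 m
net slip = dip-slip / sin(rake) = 6.403 / sin(36°) = 10.89 m
rate = 10.89 m / 120 years = 0.0908 m/yr = 90.8 m/kyr

90.8 m/kyr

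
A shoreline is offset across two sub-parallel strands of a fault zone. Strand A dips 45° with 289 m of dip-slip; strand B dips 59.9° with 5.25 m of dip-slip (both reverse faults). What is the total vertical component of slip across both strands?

209 m

throw_A = 289 × sin(45°) = 204.4 m
throw_B = 5.25 × sin(59.9°) = 4.542 m
total = 204.4 + 4.542 = 209 m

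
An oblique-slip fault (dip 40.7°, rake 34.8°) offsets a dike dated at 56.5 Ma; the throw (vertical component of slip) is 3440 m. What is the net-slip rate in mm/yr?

dip-slip = throw / sin(dip) = 3440 / sin(40.7°) = 5275 m
net slip = dip-slip / sin(rake) = 5275 / sin(34.8°) = 9243 m
rate = 9243 m / 56.5 Ma = 0.000164 m/yr = 0.164 mm/yr

0.164 mm/yr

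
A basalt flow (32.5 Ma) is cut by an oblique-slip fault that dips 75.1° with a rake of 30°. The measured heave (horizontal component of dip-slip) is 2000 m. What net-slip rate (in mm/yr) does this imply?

dip-slip = heave / cos(dip) = 2000 / cos(75.1°) = 7778 m
net slip = dip-slip / sin(rake) = 7778 / sin(30°) = 15560 m
rate = 15560 m / 32.5 Ma = 0.000479 m/yr = 0.479 mm/yr

0.479 mm/yr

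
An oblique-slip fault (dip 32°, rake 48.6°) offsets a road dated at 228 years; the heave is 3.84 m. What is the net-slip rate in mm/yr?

dip-slip = heave / cos(dip) = 3.84 / cos(32°) = 4.528 m
net slip = dip-slip / sin(rake) = 4.528 / sin(48.6°) = 6.036 m
rate = 6.036 m / 228 years = 0.0265 m/yr = 26.5 mm/yr

26.5 mm/yr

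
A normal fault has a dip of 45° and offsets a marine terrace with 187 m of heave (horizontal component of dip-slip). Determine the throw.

187 m

throw = heave × tan(dip) = 187 × tan(45°) = 187 m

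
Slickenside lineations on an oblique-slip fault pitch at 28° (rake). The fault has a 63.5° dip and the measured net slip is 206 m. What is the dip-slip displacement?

96.7 m

dip-slip = net slip × sin(rake) = 206 m × sin(28°) = 96.7 m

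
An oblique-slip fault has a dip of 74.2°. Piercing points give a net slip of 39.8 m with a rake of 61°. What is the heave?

9.48 m

dip-slip = net slip × sin(rake) = 39.8 m × sin(61°) = 34.81 m
heave = dip-slip × cos(dip) = 34.81 × cos(74.2°) = 9.48 m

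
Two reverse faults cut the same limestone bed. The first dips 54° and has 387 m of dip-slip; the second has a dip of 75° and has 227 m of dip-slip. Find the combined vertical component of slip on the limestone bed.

throw_A = 387 × sin(54°) = 313.1 m
throw_B = 227 × sin(75°) = 219.3 m
total = 313.1 + 219.3 = 532 m

532 m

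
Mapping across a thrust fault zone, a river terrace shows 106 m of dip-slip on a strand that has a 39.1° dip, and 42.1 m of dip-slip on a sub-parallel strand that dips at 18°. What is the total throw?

throw_A = 106 × sin(39.1°) = 66.85 m
throw_B = 42.1 × sin(18°) = 13.01 m
total = 66.85 + 13.01 = 79.9 m

79.9 m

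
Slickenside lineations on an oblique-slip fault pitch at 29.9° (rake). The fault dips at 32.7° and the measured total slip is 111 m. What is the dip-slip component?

55.3 m

dip-slip = net slip × sin(rake) = 111 m × sin(29.9°) = 55.3 m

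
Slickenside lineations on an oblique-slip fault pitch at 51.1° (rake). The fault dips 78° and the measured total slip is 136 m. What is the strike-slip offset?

strike-slip = net slip × cos(rake) = 136 m × cos(51.1°) = 85.4 m

85.4 m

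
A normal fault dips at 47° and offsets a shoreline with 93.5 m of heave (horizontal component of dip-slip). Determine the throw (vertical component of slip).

100 m

throw = heave × tan(dip) = 93.5 × tan(47°) = 100 m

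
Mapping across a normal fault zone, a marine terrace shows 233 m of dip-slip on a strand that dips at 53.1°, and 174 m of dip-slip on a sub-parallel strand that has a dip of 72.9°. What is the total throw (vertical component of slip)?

353 m

throw_A = 233 × sin(53.1°) = 186.3 m
throw_B = 174 × sin(72.9°) = 166.3 m
total = 186.3 + 166.3 = 353 m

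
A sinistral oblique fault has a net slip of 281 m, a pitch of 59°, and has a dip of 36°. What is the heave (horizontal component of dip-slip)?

195 m

dip-slip = net slip × sin(rake) = 281 m × sin(59°) = 240.9 m
heave = dip-slip × cos(dip) = 240.9 × cos(36°) = 195 m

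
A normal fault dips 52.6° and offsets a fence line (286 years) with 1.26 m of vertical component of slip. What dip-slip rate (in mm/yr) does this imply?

5.55 mm/yr

dip-slip = throw / sin(dip) = 1.26 m / sin(52.6°) = 1.586 m
rate = 1.586 m / 286 years = 0.00555 m/yr = 5.55 mm/yr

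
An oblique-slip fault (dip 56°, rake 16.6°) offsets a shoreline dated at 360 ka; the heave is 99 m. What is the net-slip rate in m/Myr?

1720 m/Myr

dip-slip = heave / cos(dip) = 99 / cos(56°) = 177 m
net slip = dip-slip / sin(rake) = 177 / sin(16.6°) = 619.7 m
rate = 619.7 m / 360 ka = 0.00172 m/yr = 1720 m/Myr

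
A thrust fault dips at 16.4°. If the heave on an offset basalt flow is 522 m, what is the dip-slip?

dip-slip = heave / cos(dip) = 522 / cos(16.4°) = 544 m

544 m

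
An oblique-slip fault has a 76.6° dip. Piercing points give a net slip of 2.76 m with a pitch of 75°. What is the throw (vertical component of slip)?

dip-slip = net slip × sin(rake) = 2.76 m × sin(75°) = 2.666 m
throw = dip-slip × sin(dip) = 2.666 × sin(76.6°) = 2.59 m

2.59 m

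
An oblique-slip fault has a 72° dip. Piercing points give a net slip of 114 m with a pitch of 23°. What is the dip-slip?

44.5 m

dip-slip = net slip × sin(rake) = 114 m × sin(23°) = 44.5 m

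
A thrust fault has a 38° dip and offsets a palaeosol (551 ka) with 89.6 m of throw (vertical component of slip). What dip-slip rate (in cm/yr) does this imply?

dip-slip = throw / sin(dip) = 89.6 m / sin(38°) = 145.5 m
rate = 145.5 m / 551 ka = 0.000264 m/yr = 0.0264 cm/yr

0.0264 cm/yr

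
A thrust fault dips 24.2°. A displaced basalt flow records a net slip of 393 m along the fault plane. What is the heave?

358 m

heave = dip-slip × cos(dip) = 393 m × cos(24.2°) = 358 m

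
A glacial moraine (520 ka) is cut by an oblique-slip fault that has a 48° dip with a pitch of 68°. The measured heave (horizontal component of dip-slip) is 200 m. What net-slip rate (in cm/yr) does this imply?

dip-slip = heave / cos(dip) = 200 / cos(48°) = 298.9 m
net slip = dip-slip / sin(rake) = 298.9 / sin(68°) = 322.4 m
rate = 322.4 m / 520 ka = 0.000620 m/yr = 0.0620 cm/yr

0.0620 cm/yr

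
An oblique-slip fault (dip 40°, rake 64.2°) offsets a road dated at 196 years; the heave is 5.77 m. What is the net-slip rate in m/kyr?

dip-slip = heave / cos(dip) = 5.77 / cos(40°) = 7.532 m
net slip = dip-slip / sin(rake) = 7.532 / sin(64.2°) = 8.366 m
rate = 8.366 m / 196 years = 0.0427 m/yr = 42.7 m/kyr

42.7 m/kyr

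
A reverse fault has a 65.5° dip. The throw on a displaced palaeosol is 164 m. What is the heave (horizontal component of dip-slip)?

heave = throw / tan(dip) = 164 / tan(65.5°) = 74.7 m

74.7 m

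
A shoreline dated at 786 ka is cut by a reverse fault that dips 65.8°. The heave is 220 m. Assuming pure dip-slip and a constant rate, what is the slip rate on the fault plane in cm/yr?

0.0683 cm/yr

dip-slip = heave / cos(dip) = 220 m / cos(65.8°) = 536.7 m
rate = 536.7 m / 786 ka = 0.000683 m/yr = 0.0683 cm/yr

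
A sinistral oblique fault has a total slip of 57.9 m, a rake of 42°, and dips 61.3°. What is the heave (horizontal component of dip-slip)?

dip-slip = net slip × sin(rake) = 57.9 m × sin(42°) = 38.74 m
heave = dip-slip × cos(dip) = 38.74 × cos(61.3°) = 18.6 m

18.6 m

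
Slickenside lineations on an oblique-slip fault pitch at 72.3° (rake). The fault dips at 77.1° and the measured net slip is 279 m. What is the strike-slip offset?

strike-slip = net slip × cos(rake) = 279 m × cos(72.3°) = 84.8 m

84.8 m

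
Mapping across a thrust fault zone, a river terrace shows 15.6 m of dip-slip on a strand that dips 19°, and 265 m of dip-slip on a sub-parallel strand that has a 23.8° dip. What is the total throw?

112 m

throw_A = 15.6 × sin(19°) = 5.079 m
throw_B = 265 × sin(23.8°) = 106.9 m
total = 5.079 + 106.9 = 112 m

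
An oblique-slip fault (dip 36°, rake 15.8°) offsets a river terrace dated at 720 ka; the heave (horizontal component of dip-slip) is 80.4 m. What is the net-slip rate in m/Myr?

507 m/Myr

dip-slip = heave / cos(dip) = 80.4 / cos(36°) = 99.38 m
net slip = dip-slip / sin(rake) = 99.38 / sin(15.8°) = 365 m
rate = 365 m / 720 ka = 0.000507 m/yr = 507 m/Myr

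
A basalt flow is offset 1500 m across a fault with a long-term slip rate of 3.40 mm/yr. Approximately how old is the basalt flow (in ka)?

age = offset / rate = 1500 m / (3.40 mm/yr) = 441000 yr = 441 ka

441 ka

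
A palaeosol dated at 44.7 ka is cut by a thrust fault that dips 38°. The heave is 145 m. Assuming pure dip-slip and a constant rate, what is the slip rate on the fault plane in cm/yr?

0.412 cm/yr

dip-slip = heave / cos(dip) = 145 m / cos(38°) = 184 m
rate = 184 m / 44.7 ka = 0.00412 m/yr = 0.412 cm/yr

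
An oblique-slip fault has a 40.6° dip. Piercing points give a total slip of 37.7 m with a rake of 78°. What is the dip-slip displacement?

36.9 m

dip-slip = net slip × sin(rake) = 37.7 m × sin(78°) = 36.9 m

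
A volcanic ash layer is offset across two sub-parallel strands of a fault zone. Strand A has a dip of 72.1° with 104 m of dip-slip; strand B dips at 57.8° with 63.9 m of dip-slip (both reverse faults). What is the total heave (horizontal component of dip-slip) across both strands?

66 m

heave_A = 104 × cos(72.1°) = 31.97 m
heave_B = 63.9 × cos(57.8°) = 34.05 m
total = 31.97 + 34.05 = 66 m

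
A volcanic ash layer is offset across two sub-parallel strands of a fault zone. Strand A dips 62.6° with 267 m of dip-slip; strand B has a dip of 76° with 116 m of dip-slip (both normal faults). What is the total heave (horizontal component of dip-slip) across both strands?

heave_A = 267 × cos(62.6°) = 122.9 m
heave_B = 116 × cos(76°) = 28.06 m
total = 122.9 + 28.06 = 151 m

151 m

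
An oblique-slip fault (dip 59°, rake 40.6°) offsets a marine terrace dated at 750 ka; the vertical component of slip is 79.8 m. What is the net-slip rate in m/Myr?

191 m/Myr

dip-slip = throw / sin(dip) = 79.8 / sin(59°) = 93.10 m
net slip = dip-slip / sin(rake) = 93.10 / sin(40.6°) = 143.1 m
rate = 143.1 m / 750 ka = 0.000191 m/yr = 191 m/Myr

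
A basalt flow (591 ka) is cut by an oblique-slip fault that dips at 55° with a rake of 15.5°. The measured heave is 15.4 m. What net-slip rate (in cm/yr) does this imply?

dip-slip = heave / cos(dip) = 15.4 / cos(55°) = 26.85 m
net slip = dip-slip / sin(rake) = 26.85 / sin(15.5°) = 100.5 m
rate = 100.5 m / 591 ka = 0.000170 m/yr = 0.0170 cm/yr

0.0170 cm/yr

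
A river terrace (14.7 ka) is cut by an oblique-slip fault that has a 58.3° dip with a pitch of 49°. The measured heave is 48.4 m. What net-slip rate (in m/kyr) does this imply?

dip-slip = heave / cos(dip) = 48.4 / cos(58.3°) = 92.11 m
net slip = dip-slip / sin(rake) = 92.11 / sin(49°) = 122 m
rate = 122 m / 14.7 ka = 0.00830 m/yr = 8.30 m/kyr

8.30 m/kyr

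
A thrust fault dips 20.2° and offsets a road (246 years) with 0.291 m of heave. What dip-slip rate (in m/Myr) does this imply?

dip-slip = heave / cos(dip) = 0.291 m / cos(20.2°) = 0.3101 m
rate = 0.3101 m / 246 years = 0.00126 m/yr = 1260 m/Myr

1260 m/Myr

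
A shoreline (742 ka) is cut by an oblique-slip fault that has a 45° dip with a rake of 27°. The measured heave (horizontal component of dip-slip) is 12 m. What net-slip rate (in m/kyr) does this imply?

0.0504 m/kyr

dip-slip = heave / cos(dip) = 12 / cos(45°) = 16.97 m
net slip = dip-slip / sin(rake) = 16.97 / sin(27°) = 37.38 m
rate = 37.38 m / 742 ka = 0.0000504 m/yr = 0.0504 m/kyr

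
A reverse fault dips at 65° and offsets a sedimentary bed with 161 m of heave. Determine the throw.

throw = heave × tan(dip) = 161 × tan(65°) = 345 m

345 m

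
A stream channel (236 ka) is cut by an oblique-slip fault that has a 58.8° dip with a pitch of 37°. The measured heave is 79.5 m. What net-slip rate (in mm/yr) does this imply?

dip-slip = heave / cos(dip) = 79.5 / cos(58.8°) = 153.5 m
net slip = dip-slip / sin(rake) = 153.5 / sin(37°) = 255 m
rate = 255 m / 236 ka = 0.00108 m/yr = 1.08 mm/yr

1.08 mm/yr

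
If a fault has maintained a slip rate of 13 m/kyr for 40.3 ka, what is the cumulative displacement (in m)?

slip = rate × time = 13 m/kyr × 40.3 ka = 524 m

524 m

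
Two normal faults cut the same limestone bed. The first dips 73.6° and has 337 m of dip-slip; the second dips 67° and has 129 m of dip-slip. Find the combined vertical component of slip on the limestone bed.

442 m

throw_A = 337 × sin(73.6°) = 323.3 m
throw_B = 129 × sin(67°) = 118.7 m
total = 323.3 + 118.7 = 442 m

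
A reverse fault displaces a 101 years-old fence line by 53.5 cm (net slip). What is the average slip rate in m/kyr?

5.30 m/kyr

rate = 53.5 cm / 101 years = 0.00530 m/yr = 5.30 m/kyr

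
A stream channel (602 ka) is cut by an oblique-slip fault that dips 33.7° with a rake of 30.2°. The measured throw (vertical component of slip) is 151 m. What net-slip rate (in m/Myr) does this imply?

899 m/Myr

dip-slip = throw / sin(dip) = 151 / sin(33.7°) = 272.1 m
net slip = dip-slip / sin(rake) = 272.1 / sin(30.2°) = 541 m
rate = 541 m / 602 ka = 0.000899 m/yr = 899 m/Myr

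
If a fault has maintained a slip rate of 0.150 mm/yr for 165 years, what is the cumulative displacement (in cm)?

2.47 cm

slip = rate × time = 0.150 mm/yr × 165 years = 0.0247 m = 2.47 cm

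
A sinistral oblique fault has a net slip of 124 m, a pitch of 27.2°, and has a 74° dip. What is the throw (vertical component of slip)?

54.5 m

dip-slip = net slip × sin(rake) = 124 m × sin(27.2°) = 56.68 m
throw = dip-slip × sin(dip) = 56.68 × sin(74°) = 54.5 m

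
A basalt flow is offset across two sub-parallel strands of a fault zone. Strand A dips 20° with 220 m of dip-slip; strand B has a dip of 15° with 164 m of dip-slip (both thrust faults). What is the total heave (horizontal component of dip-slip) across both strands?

365 m

heave_A = 220 × cos(20°) = 206.7 m
heave_B = 164 × cos(15°) = 158.4 m
total = 206.7 + 158.4 = 365 m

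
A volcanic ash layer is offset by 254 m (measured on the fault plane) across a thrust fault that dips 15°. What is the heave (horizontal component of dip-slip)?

heave = dip-slip × cos(dip) = 254 m × cos(15°) = 245 m

245 m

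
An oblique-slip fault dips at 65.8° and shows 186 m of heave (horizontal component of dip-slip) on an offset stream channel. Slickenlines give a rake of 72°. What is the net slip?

dip-slip = heave / cos(dip) = 186 / cos(65.8°) = 453.7 m
net slip = dip-slip / sin(rake) = 453.7 / sin(72°) = 477 m

477 m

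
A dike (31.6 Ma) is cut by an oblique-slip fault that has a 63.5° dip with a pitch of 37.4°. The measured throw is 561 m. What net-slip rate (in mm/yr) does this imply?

0.0327 mm/yr

dip-slip = throw / sin(dip) = 561 / sin(63.5°) = 626.9 m
net slip = dip-slip / sin(rake) = 626.9 / sin(37.4°) = 1032 m
rate = 1032 m / 31.6 Ma = 0.0000327 m/yr = 0.0327 mm/yr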